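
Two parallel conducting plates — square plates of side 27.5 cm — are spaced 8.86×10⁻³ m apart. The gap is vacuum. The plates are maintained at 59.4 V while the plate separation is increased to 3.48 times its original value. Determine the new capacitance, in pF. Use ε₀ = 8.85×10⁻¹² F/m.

A = (27.5 cm)² = 7.56×10⁻² m².
Initially C₁ = ε₀A/d = 8.85×10⁻¹² × 7.56×10⁻² / 8.86×10⁻³ = 7.55×10⁻¹¹ F.
C = ε₀A/d scales as 1/d, so C₂/C₁ = d₁/d₂ = 1/3.48 = 0.287.
C₂ = 0.287 × 7.55×10⁻¹¹ = 2.17×10⁻¹¹ F.

C ≈ 21.7 pF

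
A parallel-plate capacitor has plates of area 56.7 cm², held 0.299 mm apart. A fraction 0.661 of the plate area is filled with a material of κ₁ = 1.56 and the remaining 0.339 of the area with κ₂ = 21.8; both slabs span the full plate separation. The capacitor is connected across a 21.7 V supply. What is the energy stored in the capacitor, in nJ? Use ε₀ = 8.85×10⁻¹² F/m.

333 nJ

A = 56.7 cm² = 5.67×10⁻³ m².
Side-by-side slabs ⇒ two capacitors in parallel, each spanning the full gap.
C₁ = κ₁ε₀A₁/d = 1.56 × 8.85×10⁻¹² × 3.75×10⁻³ / 2.99×10⁻⁴ = 1.73×10⁻¹⁰ F.
C₂ = κ₂ε₀A₂/d = 21.8 × 8.85×10⁻¹² × 1.92×10⁻³ / 2.99×10⁻⁴ = 1.24×10⁻⁹ F.
C = C₁ + C₂ = 1.41×10⁻⁹ F.
U = ½CV² = ½ × 1.41×10⁻⁹ × (21.7)² = 3.33×10⁻⁷ J.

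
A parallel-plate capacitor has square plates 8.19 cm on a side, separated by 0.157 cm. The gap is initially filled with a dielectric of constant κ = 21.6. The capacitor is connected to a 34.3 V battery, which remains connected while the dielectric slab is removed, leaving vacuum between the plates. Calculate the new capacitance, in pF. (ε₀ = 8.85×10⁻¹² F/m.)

C ≈ 37.8 pF

A = (8.19 cm)² = 6.71×10⁻³ m².
Initially C₁ = κε₀A/d = 21.6 × 8.85×10⁻¹² × 6.71×10⁻³ / 1.57×10⁻³ = 8.17×10⁻¹⁰ F.
C = κε₀A/d scales with κ, so C₂/C₁ = 1/κ = 1/21.6 = 0.0463.
C₂ = 0.0463 × 8.17×10⁻¹⁰ = 3.78×10⁻¹¹ F.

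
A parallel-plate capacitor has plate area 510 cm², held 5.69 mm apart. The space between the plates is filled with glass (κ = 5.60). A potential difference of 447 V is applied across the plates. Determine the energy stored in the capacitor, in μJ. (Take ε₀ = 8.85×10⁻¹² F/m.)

A = 510 cm² = 5.10×10⁻² m².
C = κε₀A/d = 5.60 × 8.85×10⁻¹² × 5.10×10⁻² / 5.69×10⁻³ = 4.44×10⁻¹⁰ F.
U = ½CV² = ½ × 4.44×10⁻¹⁰ × (447)² = 4.44×10⁻⁵ J.

44.4 μJ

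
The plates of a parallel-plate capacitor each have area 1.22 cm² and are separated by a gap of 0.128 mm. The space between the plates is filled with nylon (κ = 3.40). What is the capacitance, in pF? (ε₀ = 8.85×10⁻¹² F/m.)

A = 1.22 cm² = 1.22×10⁻⁴ m².
C = κε₀A/d = 3.40 × 8.85×10⁻¹² × 1.22×10⁻⁴ / 1.28×10⁻⁴ = 2.87×10⁻¹¹ F.

C ≈ 28.7 pF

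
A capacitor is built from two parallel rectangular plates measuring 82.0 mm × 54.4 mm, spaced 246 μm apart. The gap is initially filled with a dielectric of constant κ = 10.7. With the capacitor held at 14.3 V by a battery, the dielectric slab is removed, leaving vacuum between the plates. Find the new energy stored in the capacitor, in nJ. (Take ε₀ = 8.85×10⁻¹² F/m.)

16.4 nJ

A = 82.0 × 54.4 mm² = 4.46×10⁻³ m².
Initially C₁ = κε₀A/d = 10.7 × 8.85×10⁻¹² × 4.46×10⁻³ / 2.46×10⁻⁴ = 1.72×10⁻⁹ F.
U₁ = 1.76×10⁻⁷ J.
Battery connected ⇒ V is held fixed. C₂ = 0.0935 C₁ and U = ½CV², so U₂/U₁ = C₂/C₁ = 0.0935.
U₂ = 0.0935 × 1.76×10⁻⁷ = 1.64×10⁻⁸ J.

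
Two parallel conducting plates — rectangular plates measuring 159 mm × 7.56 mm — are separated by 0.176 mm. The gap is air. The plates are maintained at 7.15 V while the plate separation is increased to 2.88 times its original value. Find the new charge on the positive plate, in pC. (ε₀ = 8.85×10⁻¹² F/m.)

Q ≈ 150 pC

A = 159 × 7.56 mm² = 1.20×10⁻³ m².
Initially C₁ = ε₀A/d = 8.85×10⁻¹² × 1.20×10⁻³ / 1.76×10⁻⁴ = 6.04×10⁻¹¹ F.
Q₁ = 4.32×10⁻¹⁰ C.
Battery connected ⇒ V is held fixed. C₂ = 0.347 C₁ and Q = CV, so Q₂/Q₁ = C₂/C₁ = 0.347.
Q₂ = 0.347 × 4.32×10⁻¹⁰ = 1.50×10⁻¹⁰ C.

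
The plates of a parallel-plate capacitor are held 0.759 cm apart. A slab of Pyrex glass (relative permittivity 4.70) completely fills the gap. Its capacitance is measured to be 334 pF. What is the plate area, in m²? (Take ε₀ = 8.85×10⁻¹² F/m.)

A ≈ 0.0609 m²

A = Cd/(κε₀) = 3.34×10⁻¹⁰ × 7.59×10⁻³ / (4.70 × 8.85×10⁻¹²) = 6.09×10⁻² m².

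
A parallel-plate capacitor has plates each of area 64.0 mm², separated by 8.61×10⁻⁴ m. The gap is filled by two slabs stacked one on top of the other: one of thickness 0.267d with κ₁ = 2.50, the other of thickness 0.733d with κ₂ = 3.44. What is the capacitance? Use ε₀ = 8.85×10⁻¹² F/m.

A = 64.0 mm² = 6.40×10⁻⁵ m².
Stacked slabs ⇒ two capacitors in series, each with the full plate area.
C₁ = κ₁ε₀A/d₁ = 2.50 × 8.85×10⁻¹² × 6.40×10⁻⁵ / 2.30×10⁻⁴ = 6.16×10⁻¹² F.
C₂ = κ₂ε₀A/d₂ = 3.44 × 8.85×10⁻¹² × 6.40×10⁻⁵ / 6.31×10⁻⁴ = 3.09×10⁻¹² F.
C = (1/C₁ + 1/C₂)⁻¹ = 2.06×10⁻¹² F.

C ≈ 2.06 pF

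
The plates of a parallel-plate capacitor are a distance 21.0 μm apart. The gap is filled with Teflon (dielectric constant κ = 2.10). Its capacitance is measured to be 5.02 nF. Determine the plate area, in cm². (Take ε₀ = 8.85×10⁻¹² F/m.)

A = Cd/(κε₀) = 5.02×10⁻⁹ × 2.10×10⁻⁵ / (2.10 × 8.85×10⁻¹²) = 5.67×10⁻³ m².

A ≈ 56.7 cm²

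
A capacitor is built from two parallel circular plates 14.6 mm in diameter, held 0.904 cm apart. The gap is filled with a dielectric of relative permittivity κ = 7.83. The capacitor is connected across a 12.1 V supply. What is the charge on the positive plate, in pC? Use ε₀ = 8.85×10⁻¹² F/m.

Q ≈ 15.5 pC

A = π(14.6/2 mm)² = 1.67×10⁻⁴ m².
C = κε₀A/d = 7.83 × 8.85×10⁻¹² × 1.67×10⁻⁴ / 9.04×10⁻³ = 1.28×10⁻¹² F.
Q = CV = 1.28×10⁻¹² × 12.1 = 1.55×10⁻¹¹ C.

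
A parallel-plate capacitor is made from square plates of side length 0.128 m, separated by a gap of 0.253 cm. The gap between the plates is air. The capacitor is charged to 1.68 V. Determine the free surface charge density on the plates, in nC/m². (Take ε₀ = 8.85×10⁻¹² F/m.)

A = (0.128 m)² = 1.64×10⁻² m².
C = ε₀A/d = 8.85×10⁻¹² × 1.64×10⁻² / 2.53×10⁻³ = 5.73×10⁻¹¹ F.
σ = Q/A = CV/A = 5.73×10⁻¹¹ × 1.68 / 1.64×10⁻² = 5.88×10⁻⁹ C/m².

σ ≈ 5.88 nC/m²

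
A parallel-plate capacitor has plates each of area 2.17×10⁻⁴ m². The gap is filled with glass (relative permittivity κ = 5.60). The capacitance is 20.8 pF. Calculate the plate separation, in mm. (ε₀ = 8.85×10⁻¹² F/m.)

0.517 mm

d = κε₀A/C = 5.60 × 8.85×10⁻¹² × 2.17×10⁻⁴ / 2.08×10⁻¹¹ = 5.17×10⁻⁴ m.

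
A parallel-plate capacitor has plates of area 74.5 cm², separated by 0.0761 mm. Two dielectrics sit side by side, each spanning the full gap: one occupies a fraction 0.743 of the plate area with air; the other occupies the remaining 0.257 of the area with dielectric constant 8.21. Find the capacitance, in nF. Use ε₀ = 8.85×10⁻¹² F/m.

C ≈ 2.47 nF

A = 74.5 cm² = 7.45×10⁻³ m².
Side-by-side slabs ⇒ two capacitors in parallel, each spanning the full gap.
C₁ = κ₁ε₀A₁/d = 1.00 × 8.85×10⁻¹² × 5.54×10⁻³ / 7.61×10⁻⁵ = 6.44×10⁻¹⁰ F.
C₂ = κ₂ε₀A₂/d = 8.21 × 8.85×10⁻¹² × 1.91×10⁻³ / 7.61×10⁻⁵ = 1.83×10⁻⁹ F.
C = C₁ + C₂ = 2.47×10⁻⁹ F.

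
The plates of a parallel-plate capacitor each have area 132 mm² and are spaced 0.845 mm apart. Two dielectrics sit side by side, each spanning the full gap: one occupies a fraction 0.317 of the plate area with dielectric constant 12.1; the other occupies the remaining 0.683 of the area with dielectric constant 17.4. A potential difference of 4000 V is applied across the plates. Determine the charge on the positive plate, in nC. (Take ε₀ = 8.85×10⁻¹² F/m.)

Q ≈ 86.9 nC

A = 132 mm² = 1.32×10⁻⁴ m².
Side-by-side slabs ⇒ two capacitors in parallel, each spanning the full gap.
C₁ = κ₁ε₀A₁/d = 12.1 × 8.85×10⁻¹² × 4.18×10⁻⁵ / 8.45×10⁻⁴ = 5.30×10⁻¹² F.
C₂ = κ₂ε₀A₂/d = 17.4 × 8.85×10⁻¹² × 9.02×10⁻⁵ / 8.45×10⁻⁴ = 1.64×10⁻¹¹ F.
C = C₁ + C₂ = 2.17×10⁻¹¹ F.
Q = CV = 2.17×10⁻¹¹ × 4000 = 8.69×10⁻⁸ C.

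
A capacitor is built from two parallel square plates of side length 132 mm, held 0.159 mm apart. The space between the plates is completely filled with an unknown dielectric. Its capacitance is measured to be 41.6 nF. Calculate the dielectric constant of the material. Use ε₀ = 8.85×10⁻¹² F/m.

A = (132 mm)² = 1.74×10⁻² m².
κ = Cd/(ε₀A) = 4.16×10⁻⁸ × 1.59×10⁻⁴ / (8.85×10⁻¹² × 1.74×10⁻²) = 42.9.

42.9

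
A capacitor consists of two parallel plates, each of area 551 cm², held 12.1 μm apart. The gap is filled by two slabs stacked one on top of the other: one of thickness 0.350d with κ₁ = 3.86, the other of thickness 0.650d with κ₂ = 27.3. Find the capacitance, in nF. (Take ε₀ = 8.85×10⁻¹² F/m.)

C ≈ 352 nF

A = 551 cm² = 5.51×10⁻² m².
Stacked slabs ⇒ two capacitors in series, each with the full plate area.
C₁ = κ₁ε₀A/d₁ = 3.86 × 8.85×10⁻¹² × 5.51×10⁻² / 4.23×10⁻⁶ = 4.44×10⁻⁷ F.
C₂ = κ₂ε₀A/d₂ = 27.3 × 8.85×10⁻¹² × 5.51×10⁻² / 7.87×10⁻⁶ = 1.69×10⁻⁶ F.
C = (1/C₁ + 1/C₂)⁻¹ = 3.52×10⁻⁷ F.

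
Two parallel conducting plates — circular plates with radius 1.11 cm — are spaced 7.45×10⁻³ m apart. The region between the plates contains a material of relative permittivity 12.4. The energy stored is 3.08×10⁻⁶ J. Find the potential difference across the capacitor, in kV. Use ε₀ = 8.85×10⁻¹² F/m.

A = π(1.11 cm)² = 3.87×10⁻⁴ m².
C = κε₀A/d = 12.4 × 8.85×10⁻¹² × 3.87×10⁻⁴ / 7.45×10⁻³ = 5.70×10⁻¹² F.
V = √(2U/C) = √(2 × 3.08×10⁻⁶ / 5.70×10⁻¹²) = 1.04×10³ V.

V ≈ 1.04 kV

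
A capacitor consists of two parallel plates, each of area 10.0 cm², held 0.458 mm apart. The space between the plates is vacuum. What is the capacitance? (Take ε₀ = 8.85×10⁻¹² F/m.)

19.3 pF

A = 10.0 cm² = 1.00×10⁻³ m².
C = ε₀A/d = 8.85×10⁻¹² × 1.00×10⁻³ / 4.58×10⁻⁴ = 1.93×10⁻¹¹ F.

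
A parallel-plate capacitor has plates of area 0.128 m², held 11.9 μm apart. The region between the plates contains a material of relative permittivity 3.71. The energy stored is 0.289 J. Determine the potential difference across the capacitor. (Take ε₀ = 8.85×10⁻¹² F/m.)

V ≈ 1.28 kV

C = κε₀A/d = 3.71 × 8.85×10⁻¹² × 0.128 / 1.19×10⁻⁵ = 3.53×10⁻⁷ F.
V = √(2U/C) = √(2 × 0.289 / 3.53×10⁻⁷) = 1.28×10³ V.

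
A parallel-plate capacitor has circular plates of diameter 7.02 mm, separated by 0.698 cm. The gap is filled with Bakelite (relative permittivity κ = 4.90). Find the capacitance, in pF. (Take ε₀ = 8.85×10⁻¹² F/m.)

0.240 pF

A = π(7.02/2 mm)² = 3.87×10⁻⁵ m².
C = κε₀A/d = 4.90 × 8.85×10⁻¹² × 3.87×10⁻⁵ / 6.98×10⁻³ = 2.40×10⁻¹³ F.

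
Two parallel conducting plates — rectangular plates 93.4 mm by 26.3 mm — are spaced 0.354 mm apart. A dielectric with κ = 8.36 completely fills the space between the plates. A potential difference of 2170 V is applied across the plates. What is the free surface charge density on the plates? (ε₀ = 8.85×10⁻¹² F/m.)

A = 93.4 × 26.3 mm² = 2.46×10⁻³ m².
C = κε₀A/d = 8.36 × 8.85×10⁻¹² × 2.46×10⁻³ / 3.54×10⁻⁴ = 5.13×10⁻¹⁰ F.
σ = Q/A = CV/A = 5.13×10⁻¹⁰ × 2170 / 2.46×10⁻³ = 4.54×10⁻⁴ C/m².

σ ≈ 45.4 nC/cm²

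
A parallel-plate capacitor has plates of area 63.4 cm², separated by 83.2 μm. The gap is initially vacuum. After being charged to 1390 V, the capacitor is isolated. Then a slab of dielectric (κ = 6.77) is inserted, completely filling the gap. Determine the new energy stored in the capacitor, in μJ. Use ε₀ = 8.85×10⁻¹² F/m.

A = 63.4 cm² = 6.34×10⁻³ m².
Initially C₁ = ε₀A/d = 8.85×10⁻¹² × 6.34×10⁻³ / 8.32×10⁻⁵ = 6.74×10⁻¹⁰ F.
U₁ = 6.51×10⁻⁴ J.
Isolated ⇒ Q is held fixed. C₂ = 6.77 C₁ and U = Q²/(2C), so U₂/U₁ = C₁/C₂ = 0.148.
U₂ = 0.148 × 6.51×10⁻⁴ = 9.62×10⁻⁵ J.

U ≈ 96.2 μJ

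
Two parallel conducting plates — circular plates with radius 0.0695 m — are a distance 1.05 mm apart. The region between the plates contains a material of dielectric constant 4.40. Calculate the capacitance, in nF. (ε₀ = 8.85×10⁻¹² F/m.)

A = π(0.0695 m)² = 1.52×10⁻² m².
C = κε₀A/d = 4.40 × 8.85×10⁻¹² × 1.52×10⁻² / 1.05×10⁻³ = 5.63×10⁻¹⁰ F.

0.563 nF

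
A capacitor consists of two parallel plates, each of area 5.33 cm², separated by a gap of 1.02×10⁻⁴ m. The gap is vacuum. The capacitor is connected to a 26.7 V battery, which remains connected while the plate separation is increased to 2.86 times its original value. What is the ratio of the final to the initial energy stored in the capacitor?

U₂/U₁ ≈ 0.350

Battery connected ⇒ V is held fixed.
C₂ = 0.350 C₁ and U = ½CV², so U₂/U₁ = C₂/C₁ = 0.350.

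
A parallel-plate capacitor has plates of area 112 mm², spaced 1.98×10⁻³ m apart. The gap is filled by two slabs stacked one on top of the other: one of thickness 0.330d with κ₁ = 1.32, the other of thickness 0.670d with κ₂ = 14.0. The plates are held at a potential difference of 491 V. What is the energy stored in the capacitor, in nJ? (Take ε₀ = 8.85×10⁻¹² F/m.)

U ≈ 203 nJ

A = 112 mm² = 1.12×10⁻⁴ m².
Stacked slabs ⇒ two capacitors in series, each with the full plate area.
C₁ = κ₁ε₀A/d₁ = 1.32 × 8.85×10⁻¹² × 1.12×10⁻⁴ / 6.53×10⁻⁴ = 2.00×10⁻¹² F.
C₂ = κ₂ε₀A/d₂ = 14.0 × 8.85×10⁻¹² × 1.12×10⁻⁴ / 1.33×10⁻³ = 1.05×10⁻¹¹ F.
C = (1/C₁ + 1/C₂)⁻¹ = 1.68×10⁻¹² F.
U = ½CV² = ½ × 1.68×10⁻¹² × (491)² = 2.03×10⁻⁷ J.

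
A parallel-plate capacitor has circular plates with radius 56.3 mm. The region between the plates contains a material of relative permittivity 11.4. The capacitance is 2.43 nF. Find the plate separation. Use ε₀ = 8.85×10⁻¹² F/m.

d ≈ 413 μm

A = π(56.3 mm)² = 9.96×10⁻³ m².
d = κε₀A/C = 11.4 × 8.85×10⁻¹² × 9.96×10⁻³ / 2.43×10⁻⁹ = 4.13×10⁻⁴ m.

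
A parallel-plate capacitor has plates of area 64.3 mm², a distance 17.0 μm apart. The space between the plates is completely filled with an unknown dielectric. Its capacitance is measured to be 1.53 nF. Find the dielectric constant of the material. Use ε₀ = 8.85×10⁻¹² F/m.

κ ≈ 45.7

A = 64.3 mm² = 6.43×10⁻⁵ m².
κ = Cd/(ε₀A) = 1.53×10⁻⁹ × 1.70×10⁻⁵ / (8.85×10⁻¹² × 6.43×10⁻⁵) = 45.7.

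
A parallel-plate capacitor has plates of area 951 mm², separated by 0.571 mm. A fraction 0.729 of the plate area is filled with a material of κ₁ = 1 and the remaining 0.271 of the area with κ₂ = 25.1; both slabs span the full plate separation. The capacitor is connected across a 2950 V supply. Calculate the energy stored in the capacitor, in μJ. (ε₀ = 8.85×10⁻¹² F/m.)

483 μJ

A = 951 mm² = 9.51×10⁻⁴ m².
Side-by-side slabs ⇒ two capacitors in parallel, each spanning the full gap.
C₁ = κ₁ε₀A₁/d = 1.00 × 8.85×10⁻¹² × 6.93×10⁻⁴ / 5.71×10⁻⁴ = 1.07×10⁻¹¹ F.
C₂ = κ₂ε₀A₂/d = 25.1 × 8.85×10⁻¹² × 2.58×10⁻⁴ / 5.71×10⁻⁴ = 1.00×10⁻¹⁰ F.
C = C₁ + C₂ = 1.11×10⁻¹⁰ F.
U = ½CV² = ½ × 1.11×10⁻¹⁰ × (2950)² = 4.83×10⁻⁴ J.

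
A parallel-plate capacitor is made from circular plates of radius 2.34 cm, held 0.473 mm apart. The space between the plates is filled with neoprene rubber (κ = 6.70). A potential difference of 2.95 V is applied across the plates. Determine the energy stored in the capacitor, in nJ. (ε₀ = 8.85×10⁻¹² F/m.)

0.938 nJ

A = π(2.34 cm)² = 1.72×10⁻³ m².
C = κε₀A/d = 6.70 × 8.85×10⁻¹² × 1.72×10⁻³ / 4.73×10⁻⁴ = 2.16×10⁻¹⁰ F.
U = ½CV² = ½ × 2.16×10⁻¹⁰ × (2.95)² = 9.38×10⁻¹⁰ J.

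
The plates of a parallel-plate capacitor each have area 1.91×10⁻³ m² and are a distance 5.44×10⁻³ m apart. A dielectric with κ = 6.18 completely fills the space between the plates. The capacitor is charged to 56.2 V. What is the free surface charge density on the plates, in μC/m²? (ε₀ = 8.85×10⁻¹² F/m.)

C = κε₀A/d = 6.18 × 8.85×10⁻¹² × 1.91×10⁻³ / 5.44×10⁻³ = 1.92×10⁻¹¹ F.
σ = Q/A = CV/A = 1.92×10⁻¹¹ × 56.2 / 1.91×10⁻³ = 5.65×10⁻⁷ C/m².

0.565 μC/m²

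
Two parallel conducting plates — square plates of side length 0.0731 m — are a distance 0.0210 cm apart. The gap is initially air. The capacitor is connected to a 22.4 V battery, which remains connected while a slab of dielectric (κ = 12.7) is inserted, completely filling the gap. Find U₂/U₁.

Battery connected ⇒ V is held fixed.
C₂ = 12.7 C₁ and U = ½CV², so U₂/U₁ = C₂/C₁ = 12.7.

12.7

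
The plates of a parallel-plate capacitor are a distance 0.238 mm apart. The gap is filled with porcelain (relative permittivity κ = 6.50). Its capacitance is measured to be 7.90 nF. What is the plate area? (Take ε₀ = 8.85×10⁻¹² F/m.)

327 cm²

A = Cd/(κε₀) = 7.90×10⁻⁹ × 2.38×10⁻⁴ / (6.50 × 8.85×10⁻¹²) = 3.27×10⁻² m².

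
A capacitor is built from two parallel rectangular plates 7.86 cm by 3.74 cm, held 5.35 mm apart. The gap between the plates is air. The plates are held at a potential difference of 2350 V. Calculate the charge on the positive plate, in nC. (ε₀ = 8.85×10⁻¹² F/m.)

A = 7.86 × 3.74 cm² = 2.94×10⁻³ m².
C = ε₀A/d = 8.85×10⁻¹² × 2.94×10⁻³ / 5.35×10⁻³ = 4.86×10⁻¹² F.
Q = CV = 4.86×10⁻¹² × 2350 = 1.14×10⁻⁸ C.

11.4 nC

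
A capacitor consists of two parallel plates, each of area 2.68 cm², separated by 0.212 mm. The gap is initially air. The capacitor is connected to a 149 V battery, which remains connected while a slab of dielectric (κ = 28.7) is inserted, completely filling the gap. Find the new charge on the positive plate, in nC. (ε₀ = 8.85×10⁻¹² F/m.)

A = 2.68 cm² = 2.68×10⁻⁴ m².
Initially C₁ = ε₀A/d = 8.85×10⁻¹² × 2.68×10⁻⁴ / 2.12×10⁻⁴ = 1.12×10⁻¹¹ F.
Q₁ = 1.67×10⁻⁹ C.
Battery connected ⇒ V is held fixed. C₂ = 28.7 C₁ and Q = CV, so Q₂/Q₁ = C₂/C₁ = 28.7.
Q₂ = 28.7 × 1.67×10⁻⁹ = 4.78×10⁻⁸ C.

Q ≈ 47.8 nC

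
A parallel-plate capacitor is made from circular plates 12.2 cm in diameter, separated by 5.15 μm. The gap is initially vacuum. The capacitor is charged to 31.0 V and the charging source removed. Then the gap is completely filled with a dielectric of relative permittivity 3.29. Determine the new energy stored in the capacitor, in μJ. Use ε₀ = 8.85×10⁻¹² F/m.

2.93 μJ

A = π(12.2/2 cm)² = 1.17×10⁻² m².
Initially C₁ = ε₀A/d = 8.85×10⁻¹² × 1.17×10⁻² / 5.15×10⁻⁶ = 2.01×10⁻⁸ F.
U₁ = 9.65×10⁻⁶ J.
Isolated ⇒ Q is held fixed. C₂ = 3.29 C₁ and U = Q²/(2C), so U₂/U₁ = C₁/C₂ = 0.304.
U₂ = 0.304 × 9.65×10⁻⁶ = 2.93×10⁻⁶ J.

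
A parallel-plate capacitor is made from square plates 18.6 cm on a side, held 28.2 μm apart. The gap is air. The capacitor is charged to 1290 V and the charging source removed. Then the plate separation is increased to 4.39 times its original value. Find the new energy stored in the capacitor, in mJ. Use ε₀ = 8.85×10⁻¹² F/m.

A = (18.6 cm)² = 3.46×10⁻² m².
Initially C₁ = ε₀A/d = 8.85×10⁻¹² × 3.46×10⁻² / 2.82×10⁻⁵ = 1.09×10⁻⁸ F.
U₁ = 9.03×10⁻³ J.
Isolated ⇒ Q is held fixed. C₂ = 0.228 C₁ and U = Q²/(2C), so U₂/U₁ = C₁/C₂ = 4.39.
U₂ = 4.39 × 9.03×10⁻³ = 3.97×10⁻² J.

39.7 mJ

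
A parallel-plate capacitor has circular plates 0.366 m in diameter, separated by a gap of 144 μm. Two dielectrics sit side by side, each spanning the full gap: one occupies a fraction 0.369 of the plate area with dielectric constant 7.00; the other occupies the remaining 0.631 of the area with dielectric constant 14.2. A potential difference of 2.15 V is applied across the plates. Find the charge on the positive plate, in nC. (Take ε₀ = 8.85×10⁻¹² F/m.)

A = π(0.366/2 m)² = 0.105 m².
Side-by-side slabs ⇒ two capacitors in parallel, each spanning the full gap.
C₁ = κ₁ε₀A₁/d = 7.00 × 8.85×10⁻¹² × 3.88×10⁻² / 1.44×10⁻⁴ = 1.67×10⁻⁸ F.
C₂ = κ₂ε₀A₂/d = 14.2 × 8.85×10⁻¹² × 6.64×10⁻² / 1.44×10⁻⁴ = 5.79×10⁻⁸ F.
C = C₁ + C₂ = 7.46×10⁻⁸ F.
Q = CV = 7.46×10⁻⁸ × 2.15 = 1.60×10⁻⁷ C.

Q ≈ 160 nC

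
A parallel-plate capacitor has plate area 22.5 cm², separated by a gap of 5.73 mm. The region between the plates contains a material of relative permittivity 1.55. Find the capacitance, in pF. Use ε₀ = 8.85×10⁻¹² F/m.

A = 22.5 cm² = 2.25×10⁻³ m².
C = κε₀A/d = 1.55 × 8.85×10⁻¹² × 2.25×10⁻³ / 5.73×10⁻³ = 5.39×10⁻¹² F.

5.39 pF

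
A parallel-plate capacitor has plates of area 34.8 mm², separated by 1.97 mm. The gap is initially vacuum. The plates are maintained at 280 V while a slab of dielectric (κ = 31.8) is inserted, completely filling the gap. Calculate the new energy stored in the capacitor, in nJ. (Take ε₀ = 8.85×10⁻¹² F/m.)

U ≈ 195 nJ

A = 34.8 mm² = 3.48×10⁻⁵ m².
Initially C₁ = ε₀A/d = 8.85×10⁻¹² × 3.48×10⁻⁵ / 1.97×10⁻³ = 1.56×10⁻¹³ F.
U₁ = 6.13×10⁻⁹ J.
Battery connected ⇒ V is held fixed. C₂ = 31.8 C₁ and U = ½CV², so U₂/U₁ = C₂/C₁ = 31.8.
U₂ = 31.8 × 6.13×10⁻⁹ = 1.95×10⁻⁷ J.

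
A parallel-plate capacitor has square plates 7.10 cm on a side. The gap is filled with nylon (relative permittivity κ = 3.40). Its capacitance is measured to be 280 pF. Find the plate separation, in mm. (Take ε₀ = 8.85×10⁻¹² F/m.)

d ≈ 0.542 mm

A = (7.10 cm)² = 5.04×10⁻³ m².
d = κε₀A/C = 3.40 × 8.85×10⁻¹² × 5.04×10⁻³ / 2.80×10⁻¹⁰ = 5.42×10⁻⁴ m.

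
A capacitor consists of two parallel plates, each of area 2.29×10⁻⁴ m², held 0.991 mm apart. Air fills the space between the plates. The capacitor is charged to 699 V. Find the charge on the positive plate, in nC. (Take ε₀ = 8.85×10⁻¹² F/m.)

Q ≈ 1.43 nC

C = ε₀A/d = 8.85×10⁻¹² × 2.29×10⁻⁴ / 9.91×10⁻⁴ = 2.05×10⁻¹² F.
Q = CV = 2.05×10⁻¹² × 699 = 1.43×10⁻⁹ C.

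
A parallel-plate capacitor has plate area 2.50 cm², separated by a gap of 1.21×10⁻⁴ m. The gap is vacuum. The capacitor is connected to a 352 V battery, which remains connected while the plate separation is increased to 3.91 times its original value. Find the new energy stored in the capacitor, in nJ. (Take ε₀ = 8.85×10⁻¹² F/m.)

U ≈ 290 nJ

A = 2.50 cm² = 2.50×10⁻⁴ m².
Initially C₁ = ε₀A/d = 8.85×10⁻¹² × 2.50×10⁻⁴ / 1.21×10⁻⁴ = 1.83×10⁻¹¹ F.
U₁ = 1.13×10⁻⁶ J.
Battery connected ⇒ V is held fixed. C₂ = 0.256 C₁ and U = ½CV², so U₂/U₁ = C₂/C₁ = 0.256.
U₂ = 0.256 × 1.13×10⁻⁶ = 2.90×10⁻⁷ J.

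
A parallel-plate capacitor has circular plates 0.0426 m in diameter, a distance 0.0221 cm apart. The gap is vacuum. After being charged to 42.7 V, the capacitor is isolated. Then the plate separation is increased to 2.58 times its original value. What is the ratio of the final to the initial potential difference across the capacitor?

2.58

Isolated ⇒ Q is held fixed.
C₂ = 0.388 C₁ and V = Q/C, so V₂/V₁ = C₁/C₂ = 2.58.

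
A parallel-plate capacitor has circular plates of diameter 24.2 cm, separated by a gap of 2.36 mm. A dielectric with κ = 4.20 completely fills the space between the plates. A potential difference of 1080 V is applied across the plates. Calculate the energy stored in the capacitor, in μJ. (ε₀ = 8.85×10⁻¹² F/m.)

U ≈ 422 μJ

A = π(24.2/2 cm)² = 4.60×10⁻² m².
C = κε₀A/d = 4.20 × 8.85×10⁻¹² × 4.60×10⁻² / 2.36×10⁻³ = 7.24×10⁻¹⁰ F.
U = ½CV² = ½ × 7.24×10⁻¹⁰ × (1080)² = 4.22×10⁻⁴ J.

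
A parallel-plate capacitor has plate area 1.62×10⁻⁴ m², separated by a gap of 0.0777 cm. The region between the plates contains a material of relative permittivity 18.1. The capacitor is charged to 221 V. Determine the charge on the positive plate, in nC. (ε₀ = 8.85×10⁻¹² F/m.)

Q ≈ 7.38 nC

C = κε₀A/d = 18.1 × 8.85×10⁻¹² × 1.62×10⁻⁴ / 7.77×10⁻⁴ = 3.34×10⁻¹¹ F.
Q = CV = 3.34×10⁻¹¹ × 221 = 7.38×10⁻⁹ C.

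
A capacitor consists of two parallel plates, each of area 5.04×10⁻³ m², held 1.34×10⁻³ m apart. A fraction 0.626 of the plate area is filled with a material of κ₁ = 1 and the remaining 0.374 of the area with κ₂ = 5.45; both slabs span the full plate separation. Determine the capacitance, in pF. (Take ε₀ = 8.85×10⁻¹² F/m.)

88.7 pF

Side-by-side slabs ⇒ two capacitors in parallel, each spanning the full gap.
C₁ = κ₁ε₀A₁/d = 1.00 × 8.85×10⁻¹² × 3.16×10⁻³ / 1.34×10⁻³ = 2.08×10⁻¹¹ F.
C₂ = κ₂ε₀A₂/d = 5.45 × 8.85×10⁻¹² × 1.88×10⁻³ / 1.34×10⁻³ = 6.78×10⁻¹¹ F.
C = C₁ + C₂ = 8.87×10⁻¹¹ F.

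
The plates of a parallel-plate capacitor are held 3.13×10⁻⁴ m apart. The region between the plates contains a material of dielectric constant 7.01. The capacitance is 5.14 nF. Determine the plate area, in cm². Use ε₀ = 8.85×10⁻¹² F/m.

A ≈ 259 cm²

A = Cd/(κε₀) = 5.14×10⁻⁹ × 3.13×10⁻⁴ / (7.01 × 8.85×10⁻¹²) = 2.59×10⁻² m².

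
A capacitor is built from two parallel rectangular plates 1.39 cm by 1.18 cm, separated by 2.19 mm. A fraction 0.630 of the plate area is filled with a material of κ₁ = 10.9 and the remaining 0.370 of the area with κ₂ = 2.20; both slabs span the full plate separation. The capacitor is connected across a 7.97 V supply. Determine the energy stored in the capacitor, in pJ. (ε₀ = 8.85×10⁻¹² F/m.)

A = 1.39 × 1.18 cm² = 1.64×10⁻⁴ m².
Side-by-side slabs ⇒ two capacitors in parallel, each spanning the full gap.
C₁ = κ₁ε₀A₁/d = 10.9 × 8.85×10⁻¹² × 1.03×10⁻⁴ / 2.19×10⁻³ = 4.55×10⁻¹² F.
C₂ = κ₂ε₀A₂/d = 2.20 × 8.85×10⁻¹² × 6.07×10⁻⁵ / 2.19×10⁻³ = 5.40×10⁻¹³ F.
C = C₁ + C₂ = 5.09×10⁻¹² F.
U = ½CV² = ½ × 5.09×10⁻¹² × (7.97)² = 1.62×10⁻¹⁰ J.

162 pJ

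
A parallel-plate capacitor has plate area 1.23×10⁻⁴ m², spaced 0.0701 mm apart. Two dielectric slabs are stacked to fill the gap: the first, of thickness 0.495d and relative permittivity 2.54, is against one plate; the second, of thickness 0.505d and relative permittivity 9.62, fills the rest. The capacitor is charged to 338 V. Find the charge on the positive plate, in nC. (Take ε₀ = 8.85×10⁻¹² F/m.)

Stacked slabs ⇒ two capacitors in series, each with the full plate area.
C₁ = κ₁ε₀A/d₁ = 2.54 × 8.85×10⁻¹² × 1.23×10⁻⁴ / 3.47×10⁻⁵ = 7.97×10⁻¹¹ F.
C₂ = κ₂ε₀A/d₂ = 9.62 × 8.85×10⁻¹² × 1.23×10⁻⁴ / 3.54×10⁻⁵ = 2.96×10⁻¹⁰ F.
C = (1/C₁ + 1/C₂)⁻¹ = 6.28×10⁻¹¹ F.
Q = CV = 6.28×10⁻¹¹ × 338 = 2.12×10⁻⁸ C.

Q ≈ 21.2 nC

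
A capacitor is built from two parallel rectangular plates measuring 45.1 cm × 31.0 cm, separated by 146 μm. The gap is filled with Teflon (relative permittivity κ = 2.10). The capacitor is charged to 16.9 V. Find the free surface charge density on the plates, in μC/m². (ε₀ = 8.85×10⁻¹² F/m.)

A = 45.1 × 31.0 cm² = 0.140 m².
C = κε₀A/d = 2.10 × 8.85×10⁻¹² × 0.140 / 1.46×10⁻⁴ = 1.78×10⁻⁸ F.
σ = Q/A = CV/A = 1.78×10⁻⁸ × 16.9 / 0.140 = 2.15×10⁻⁶ C/m².

2.15 μC/m²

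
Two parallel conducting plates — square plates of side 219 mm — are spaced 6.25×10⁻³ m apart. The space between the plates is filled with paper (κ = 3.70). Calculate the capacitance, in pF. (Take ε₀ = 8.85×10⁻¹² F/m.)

251 pF

A = (219 mm)² = 4.80×10⁻² m².
C = κε₀A/d = 3.70 × 8.85×10⁻¹² × 4.80×10⁻² / 6.25×10⁻³ = 2.51×10⁻¹⁰ F.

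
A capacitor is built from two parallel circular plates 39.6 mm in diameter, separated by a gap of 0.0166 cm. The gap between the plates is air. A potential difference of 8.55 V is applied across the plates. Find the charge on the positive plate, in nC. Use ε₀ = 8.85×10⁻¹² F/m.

0.561 nC

A = π(39.6/2 mm)² = 1.23×10⁻³ m².
C = ε₀A/d = 8.85×10⁻¹² × 1.23×10⁻³ / 1.66×10⁻⁴ = 6.57×10⁻¹¹ F.
Q = CV = 6.57×10⁻¹¹ × 8.55 = 5.61×10⁻¹⁰ C.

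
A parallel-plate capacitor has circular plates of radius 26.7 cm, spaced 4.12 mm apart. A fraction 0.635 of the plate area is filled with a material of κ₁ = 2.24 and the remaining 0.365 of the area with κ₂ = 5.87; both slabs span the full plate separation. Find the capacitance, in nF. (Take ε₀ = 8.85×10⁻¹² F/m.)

A = π(26.7 cm)² = 0.224 m².
Side-by-side slabs ⇒ two capacitors in parallel, each spanning the full gap.
C₁ = κ₁ε₀A₁/d = 2.24 × 8.85×10⁻¹² × 0.142 / 4.12×10⁻³ = 6.84×10⁻¹⁰ F.
C₂ = κ₂ε₀A₂/d = 5.87 × 8.85×10⁻¹² × 8.17×10⁻² / 4.12×10⁻³ = 1.03×10⁻⁹ F.
C = C₁ + C₂ = 1.72×10⁻⁹ F.

1.72 nF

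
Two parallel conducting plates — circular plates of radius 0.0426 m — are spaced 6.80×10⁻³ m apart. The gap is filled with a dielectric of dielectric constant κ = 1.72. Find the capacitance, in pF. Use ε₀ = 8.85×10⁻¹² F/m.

A = π(0.0426 m)² = 5.70×10⁻³ m².
C = κε₀A/d = 1.72 × 8.85×10⁻¹² × 5.70×10⁻³ / 6.80×10⁻³ = 1.28×10⁻¹¹ F.

C ≈ 12.8 pF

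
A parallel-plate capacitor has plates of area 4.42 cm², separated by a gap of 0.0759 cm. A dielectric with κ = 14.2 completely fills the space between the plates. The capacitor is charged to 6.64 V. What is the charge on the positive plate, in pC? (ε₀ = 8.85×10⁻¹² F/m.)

486 pC

A = 4.42 cm² = 4.42×10⁻⁴ m².
C = κε₀A/d = 14.2 × 8.85×10⁻¹² × 4.42×10⁻⁴ / 7.59×10⁻⁴ = 7.32×10⁻¹¹ F.
Q = CV = 7.32×10⁻¹¹ × 6.64 = 4.86×10⁻¹⁰ C.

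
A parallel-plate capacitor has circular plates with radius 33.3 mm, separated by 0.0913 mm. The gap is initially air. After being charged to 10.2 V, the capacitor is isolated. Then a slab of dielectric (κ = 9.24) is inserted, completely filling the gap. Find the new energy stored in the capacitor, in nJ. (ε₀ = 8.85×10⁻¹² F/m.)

U ≈ 1.90 nJ

A = π(33.3 mm)² = 3.48×10⁻³ m².
Initially C₁ = ε₀A/d = 8.85×10⁻¹² × 3.48×10⁻³ / 9.13×10⁻⁵ = 3.38×10⁻¹⁰ F.
U₁ = 1.76×10⁻⁸ J.
Isolated ⇒ Q is held fixed. C₂ = 9.24 C₁ and U = Q²/(2C), so U₂/U₁ = C₁/C₂ = 0.108.
U₂ = 0.108 × 1.76×10⁻⁸ = 1.90×10⁻⁹ J.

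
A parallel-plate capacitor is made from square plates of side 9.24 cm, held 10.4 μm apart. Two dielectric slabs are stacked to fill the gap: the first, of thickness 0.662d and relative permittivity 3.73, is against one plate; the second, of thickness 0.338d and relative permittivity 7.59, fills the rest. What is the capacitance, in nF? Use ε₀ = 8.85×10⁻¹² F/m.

A = (9.24 cm)² = 8.54×10⁻³ m².
Stacked slabs ⇒ two capacitors in series, each with the full plate area.
C₁ = κ₁ε₀A/d₁ = 3.73 × 8.85×10⁻¹² × 8.54×10⁻³ / 6.88×10⁻⁶ = 4.09×10⁻⁸ F.
C₂ = κ₂ε₀A/d₂ = 7.59 × 8.85×10⁻¹² × 8.54×10⁻³ / 3.52×10⁻⁶ = 1.63×10⁻⁷ F.
C = (1/C₁ + 1/C₂)⁻¹ = 3.27×10⁻⁸ F.

32.7 nF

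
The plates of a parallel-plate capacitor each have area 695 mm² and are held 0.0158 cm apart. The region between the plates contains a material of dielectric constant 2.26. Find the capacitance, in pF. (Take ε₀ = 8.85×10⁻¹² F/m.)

A = 695 mm² = 6.95×10⁻⁴ m².
C = κε₀A/d = 2.26 × 8.85×10⁻¹² × 6.95×10⁻⁴ / 1.58×10⁻⁴ = 8.80×10⁻¹¹ F.

88.0 pF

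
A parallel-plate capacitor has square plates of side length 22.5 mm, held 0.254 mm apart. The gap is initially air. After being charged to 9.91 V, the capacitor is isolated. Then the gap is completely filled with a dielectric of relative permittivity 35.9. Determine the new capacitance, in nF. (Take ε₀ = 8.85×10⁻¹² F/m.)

C ≈ 0.633 nF

A = (22.5 mm)² = 5.06×10⁻⁴ m².
Initially C₁ = ε₀A/d = 8.85×10⁻¹² × 5.06×10⁻⁴ / 2.54×10⁻⁴ = 1.76×10⁻¹¹ F.
C = κε₀A/d scales with κ, so C₂/C₁ = κ = 35.9.
C₂ = 35.9 × 1.76×10⁻¹¹ = 6.33×10⁻¹⁰ F.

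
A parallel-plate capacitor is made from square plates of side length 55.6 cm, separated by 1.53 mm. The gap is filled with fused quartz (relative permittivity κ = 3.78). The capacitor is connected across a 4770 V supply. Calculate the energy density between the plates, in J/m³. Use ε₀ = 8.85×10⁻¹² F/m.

u ≈ 163 J/m³

E = V/d = 4770 / 1.53×10⁻³ = 3.12×10⁶ V/m.
u = ½κε₀E² = ½ × 3.78 × 8.85×10⁻¹² × (3.12×10⁶)² = 1.63×10² J/m³.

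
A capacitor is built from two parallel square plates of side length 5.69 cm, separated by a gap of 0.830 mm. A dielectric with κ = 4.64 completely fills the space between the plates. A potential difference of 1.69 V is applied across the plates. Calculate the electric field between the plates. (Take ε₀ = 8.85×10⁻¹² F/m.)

E = V/d = 1.69 / 8.30×10⁻⁴ = 2.04×10³ V/m.

E ≈ 2.04 V/mm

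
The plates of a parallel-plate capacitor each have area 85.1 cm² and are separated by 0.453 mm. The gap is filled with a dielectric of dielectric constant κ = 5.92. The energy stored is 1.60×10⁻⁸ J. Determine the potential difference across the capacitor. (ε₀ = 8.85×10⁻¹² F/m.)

V ≈ 5.70 V

A = 85.1 cm² = 8.51×10⁻³ m².
C = κε₀A/d = 5.92 × 8.85×10⁻¹² × 8.51×10⁻³ / 4.53×10⁻⁴ = 9.84×10⁻¹⁰ F.
V = √(2U/C) = √(2 × 1.60×10⁻⁸ / 9.84×10⁻¹⁰) = 5.70 V.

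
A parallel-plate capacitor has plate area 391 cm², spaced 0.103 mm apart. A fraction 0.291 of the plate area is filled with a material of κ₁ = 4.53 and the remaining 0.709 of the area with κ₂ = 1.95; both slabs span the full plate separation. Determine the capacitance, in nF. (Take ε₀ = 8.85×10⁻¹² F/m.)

A = 391 cm² = 3.91×10⁻² m².
Side-by-side slabs ⇒ two capacitors in parallel, each spanning the full gap.
C₁ = κ₁ε₀A₁/d = 4.53 × 8.85×10⁻¹² × 1.14×10⁻² / 1.03×10⁻⁴ = 4.43×10⁻⁹ F.
C₂ = κ₂ε₀A₂/d = 1.95 × 8.85×10⁻¹² × 2.77×10⁻² / 1.03×10⁻⁴ = 4.64×10⁻⁹ F.
C = C₁ + C₂ = 9.07×10⁻⁹ F.

C ≈ 9.07 nF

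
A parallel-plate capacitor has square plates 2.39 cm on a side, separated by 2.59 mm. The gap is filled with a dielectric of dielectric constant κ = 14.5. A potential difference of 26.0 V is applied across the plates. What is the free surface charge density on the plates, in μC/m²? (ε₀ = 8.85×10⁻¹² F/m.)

σ ≈ 1.29 μC/m²

A = (2.39 cm)² = 5.71×10⁻⁴ m².
C = κε₀A/d = 14.5 × 8.85×10⁻¹² × 5.71×10⁻⁴ / 2.59×10⁻³ = 2.83×10⁻¹¹ F.
σ = Q/A = CV/A = 2.83×10⁻¹¹ × 26.0 / 5.71×10⁻⁴ = 1.29×10⁻⁶ C/m².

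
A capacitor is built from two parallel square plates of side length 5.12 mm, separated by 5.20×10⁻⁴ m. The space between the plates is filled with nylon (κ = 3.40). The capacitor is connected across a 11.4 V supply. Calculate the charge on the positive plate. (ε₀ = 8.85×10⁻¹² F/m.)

Q ≈ 17.3 pC

A = (5.12 mm)² = 2.62×10⁻⁵ m².
C = κε₀A/d = 3.40 × 8.85×10⁻¹² × 2.62×10⁻⁵ / 5.20×10⁻⁴ = 1.52×10⁻¹² F.
Q = CV = 1.52×10⁻¹² × 11.4 = 1.73×10⁻¹¹ C.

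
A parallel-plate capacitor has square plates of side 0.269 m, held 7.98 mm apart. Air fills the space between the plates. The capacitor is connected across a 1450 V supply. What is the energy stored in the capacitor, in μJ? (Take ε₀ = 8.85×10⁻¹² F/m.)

U ≈ 84.4 μJ

A = (0.269 m)² = 7.24×10⁻² m².
C = ε₀A/d = 8.85×10⁻¹² × 7.24×10⁻² / 7.98×10⁻³ = 8.02×10⁻¹¹ F.
U = ½CV² = ½ × 8.02×10⁻¹¹ × (1450)² = 8.44×10⁻⁵ J.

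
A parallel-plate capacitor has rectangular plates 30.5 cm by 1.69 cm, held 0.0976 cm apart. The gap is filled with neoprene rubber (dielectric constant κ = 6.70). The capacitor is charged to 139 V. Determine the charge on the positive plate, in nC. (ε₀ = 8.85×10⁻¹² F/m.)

Q ≈ 43.5 nC

A = 30.5 × 1.69 cm² = 5.15×10⁻³ m².
C = κε₀A/d = 6.70 × 8.85×10⁻¹² × 5.15×10⁻³ / 9.76×10⁻⁴ = 3.13×10⁻¹⁰ F.
Q = CV = 3.13×10⁻¹⁰ × 139 = 4.35×10⁻⁸ C.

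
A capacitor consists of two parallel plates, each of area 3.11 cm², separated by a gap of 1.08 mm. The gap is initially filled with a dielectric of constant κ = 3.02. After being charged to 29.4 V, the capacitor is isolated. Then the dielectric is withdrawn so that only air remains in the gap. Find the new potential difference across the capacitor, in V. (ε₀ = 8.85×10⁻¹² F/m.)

A = 3.11 cm² = 3.11×10⁻⁴ m².
Initially C₁ = κε₀A/d = 3.02 × 8.85×10⁻¹² × 3.11×10⁻⁴ / 1.08×10⁻³ = 7.70×10⁻¹² F.
V₁ = 29.4 V.
Isolated ⇒ Q is held fixed. C₂ = 0.331 C₁ and V = Q/C, so V₂/V₁ = C₁/C₂ = 3.02.
V₂ = 3.02 × 29.4 = 88.8 V.

V ≈ 88.8 V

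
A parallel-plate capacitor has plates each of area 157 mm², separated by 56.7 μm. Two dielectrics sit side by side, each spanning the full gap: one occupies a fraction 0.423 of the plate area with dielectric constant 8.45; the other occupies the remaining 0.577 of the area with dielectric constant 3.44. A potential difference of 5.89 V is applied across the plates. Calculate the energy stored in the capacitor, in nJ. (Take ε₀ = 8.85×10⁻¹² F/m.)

U ≈ 2.36 nJ

A = 157 mm² = 1.57×10⁻⁴ m².
Side-by-side slabs ⇒ two capacitors in parallel, each spanning the full gap.
C₁ = κ₁ε₀A₁/d = 8.45 × 8.85×10⁻¹² × 6.64×10⁻⁵ / 5.67×10⁻⁵ = 8.76×10⁻¹¹ F.
C₂ = κ₂ε₀A₂/d = 3.44 × 8.85×10⁻¹² × 9.06×10⁻⁵ / 5.67×10⁻⁵ = 4.86×10⁻¹¹ F.
C = C₁ + C₂ = 1.36×10⁻¹⁰ F.
U = ½CV² = ½ × 1.36×10⁻¹⁰ × (5.89)² = 2.36×10⁻⁹ J.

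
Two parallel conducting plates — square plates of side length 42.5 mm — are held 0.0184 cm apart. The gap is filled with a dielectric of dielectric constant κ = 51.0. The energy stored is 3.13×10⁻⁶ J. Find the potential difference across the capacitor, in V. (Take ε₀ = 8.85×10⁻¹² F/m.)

V ≈ 37.6 V

A = (42.5 mm)² = 1.81×10⁻³ m².
C = κε₀A/d = 51.0 × 8.85×10⁻¹² × 1.81×10⁻³ / 1.84×10⁻⁴ = 4.43×10⁻⁹ F.
V = √(2U/C) = √(2 × 3.13×10⁻⁶ / 4.43×10⁻⁹) = 37.6 V.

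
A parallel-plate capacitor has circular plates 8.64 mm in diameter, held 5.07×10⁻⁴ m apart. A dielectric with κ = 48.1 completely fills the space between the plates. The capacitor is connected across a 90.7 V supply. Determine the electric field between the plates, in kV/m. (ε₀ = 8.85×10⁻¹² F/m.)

E = V/d = 90.7 / 5.07×10⁻⁴ = 1.79×10⁵ V/m.

E ≈ 179 kV/m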